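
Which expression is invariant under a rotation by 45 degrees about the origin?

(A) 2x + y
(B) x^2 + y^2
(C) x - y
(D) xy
B

A rotation by 45 degrees sends (x, y) to (sqrt(2)x/2 - sqrt(2)y/2, sqrt(2)x/2 + sqrt(2)y/2).
Substitute the transformed coordinates into each option and compare with the original:
(A) 2x + y  ->  2(sqrt(2)x/2 - sqrt(2)y/2) + (sqrt(2)x/2 + sqrt(2)y/2) = 3sqrt(2)x/2 - sqrt(2)y/2   [differs from 2x + y: not invariant]
(B) x^2 + y^2  ->  (sqrt(2)x/2 - sqrt(2)y/2)^2 + (sqrt(2)x/2 + sqrt(2)y/2)^2 = x^2 + y^2   [equals x^2 + y^2: invariant]
(C) x - y  ->  (sqrt(2)x/2 - sqrt(2)y/2) - (sqrt(2)x/2 + sqrt(2)y/2) = -sqrt(2)y   [differs from x - y: not invariant]
(D) xy  ->  (sqrt(2)x/2 - sqrt(2)y/2)(sqrt(2)x/2 + sqrt(2)y/2) = x^2/2 - y^2/2   [differs from xy: not invariant]

Only option (B), x^2 + y^2, is unchanged by the transformation.
Geometrically, x^2 + y^2 is the squared distance from the origin, which every rotation about the origin preserves.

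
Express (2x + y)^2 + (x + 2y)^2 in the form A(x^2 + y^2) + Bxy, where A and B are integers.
5(x^2 + y^2) + 8xy

Expanding: (2x + y)^2 = 4x^2 + 4xy + y^2
(x + 2y)^2 = x^2 + 4xy + 4y^2
Sum = (4+1)(x^2+y^2) + 8xy = 5(x^2 + y^2) + 8xy
This is symmetric in x and y.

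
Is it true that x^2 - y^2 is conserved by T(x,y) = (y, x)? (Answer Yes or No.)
No

Substitute T(x,y) = (y, x) into the expression and compare with the original.

Original: x^2 - y^2
After applying T: (y)^2 - (x)^2 = -x^2 + y^2

This differs from the original x^2 - y^2 (difference: -2x^2 + 2y^2), so the expression is NOT invariant.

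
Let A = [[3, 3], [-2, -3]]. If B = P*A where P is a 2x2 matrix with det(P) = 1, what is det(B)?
-3

By the multiplicative property of determinants, det(B) = det(P*A) = det(P) * det(A) = det(A),
so the determinant is invariant under multiplication by any determinant-1 matrix; we just need det(A).

det(A) = (3)(-3) - (3)(-2) = -9 - (-6) = -3

Therefore det(B) = 1 * (-3) = -3.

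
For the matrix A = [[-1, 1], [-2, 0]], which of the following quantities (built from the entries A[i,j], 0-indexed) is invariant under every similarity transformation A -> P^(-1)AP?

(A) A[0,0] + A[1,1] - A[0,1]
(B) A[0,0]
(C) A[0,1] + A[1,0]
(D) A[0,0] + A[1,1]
D

A[0,0] + A[1,1] is the trace of A. By the cyclic property of the trace, tr(P^(-1)AP) = tr(APP^(-1)) = tr(A), so it is the same for every matrix similar to A.

The other combinations are not similarity invariants. For example, take P = [[1, 2], [0, 1]] (det P = 1), so P^(-1) = [[1, -2], [0, 1]] and
B = P^(-1)AP = [[3, 7], [-2, -4]].
Evaluating each option on A and on B:
(A) A[0,0] + A[1,1] - A[0,1]: -2 for A, -8 for B -> changes
(B) A[0,0]: -1 for A, 3 for B -> changes
(C) A[0,1] + A[1,0]: -1 for A, 5 for B -> changes
(D) A[0,0] + A[1,1]: -1 for A, -1 for B -> unchanged

Only (D) A[0,0] + A[1,1] = -1 survives (and it does so for every P, not just this one), so it is the invariant.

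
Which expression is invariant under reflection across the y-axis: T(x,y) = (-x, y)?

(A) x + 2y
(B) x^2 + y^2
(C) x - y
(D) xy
B

The map is reflection across the y-axis: T(x,y) = (-x, y).
Substitute the transformed coordinates into each option and compare with the original:
(A) x + 2y  ->  (-x) + 2(y) = -x + 2y   [differs from x + 2y: not invariant]
(B) x^2 + y^2  ->  (-x)^2 + (y)^2 = x^2 + y^2   [equals x^2 + y^2: invariant]
(C) x - y  ->  (-x) - (y) = -x - y   [differs from x - y: not invariant]
(D) xy  ->  (-x)(y) = -xy   [differs from xy: not invariant]

Only option (B), x^2 + y^2, is unchanged by the transformation.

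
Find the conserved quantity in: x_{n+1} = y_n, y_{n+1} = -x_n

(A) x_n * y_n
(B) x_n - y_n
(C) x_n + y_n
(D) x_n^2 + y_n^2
D

For the recurrence x_{n+1} = y_n, y_{n+1} = -x_n:

x_{n+1}^2 + y_{n+1}^2 = y_n^2 + (-x_n)^2 = x_n^2 + y_n^2
The sum of squares is conserved (like energy in a harmonic oscillator).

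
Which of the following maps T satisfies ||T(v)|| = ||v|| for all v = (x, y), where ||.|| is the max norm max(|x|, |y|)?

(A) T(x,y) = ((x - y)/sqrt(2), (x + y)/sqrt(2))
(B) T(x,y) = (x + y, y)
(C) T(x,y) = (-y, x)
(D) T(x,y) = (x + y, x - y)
C

A transformation preserves a norm if ||T(v)|| = ||v|| for every v; a single vector where the norm changes rules an option out.

(A) T(x,y) = ((x - y)/sqrt(2), (x + y)/sqrt(2)): v = (1, 0) has norm max(|1|, |0|) = 1, but T(v) = (sqrt(2)/2, sqrt(2)/2) has norm sqrt(2)/2 -- not preserved.
(B) T(x,y) = (x + y, y): v = (1, 1) has norm max(|1|, |1|) = 1, but T(v) = (2, 1) has norm 2 -- not preserved.
(C) T(x,y) = (-y, x): preserves the norm -- it only permutes the coordinates and/or flips signs, which leaves max(|x|, |y|) unchanged.
(D) T(x,y) = (x + y, x - y): v = (1, 1) has norm max(|1|, |1|) = 1, but T(v) = (2, 0) has norm 2 -- not preserved.

Therefore the answer is (C).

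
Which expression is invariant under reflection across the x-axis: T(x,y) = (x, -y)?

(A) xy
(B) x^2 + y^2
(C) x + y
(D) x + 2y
B

The map is reflection across the x-axis: T(x,y) = (x, -y).
Substitute the transformed coordinates into each option and compare with the original:
(A) xy  ->  (x)(-y) = -xy   [differs from xy: not invariant]
(B) x^2 + y^2  ->  (x)^2 + (-y)^2 = x^2 + y^2   [equals x^2 + y^2: invariant]
(C) x + y  ->  (x) + (-y) = x - y   [differs from x + y: not invariant]
(D) x + 2y  ->  (x) + 2(-y) = x - 2y   [differs from x + 2y: not invariant]

Only option (B), x^2 + y^2, is unchanged by the transformation.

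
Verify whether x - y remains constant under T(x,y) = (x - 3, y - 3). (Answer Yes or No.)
Yes

Substitute T(x,y) = (x - 3, y - 3) into the expression and compare with the original.

Original: x - y
After applying T: (x - 3) - (y - 3) = x - y

This is identical to the original x - y, so the expression is invariant.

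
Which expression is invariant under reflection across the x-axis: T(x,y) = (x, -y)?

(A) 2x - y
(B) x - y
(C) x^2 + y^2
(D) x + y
C

The map is reflection across the x-axis: T(x,y) = (x, -y).
Substitute the transformed coordinates into each option and compare with the original:
(A) 2x - y  ->  2(x) - (-y) = 2x + y   [differs from 2x - y: not invariant]
(B) x - y  ->  (x) - (-y) = x + y   [differs from x - y: not invariant]
(C) x^2 + y^2  ->  (x)^2 + (-y)^2 = x^2 + y^2   [equals x^2 + y^2: invariant]
(D) x + y  ->  (x) + (-y) = x - y   [differs from x + y: not invariant]

Only option (C), x^2 + y^2, is unchanged by the transformation.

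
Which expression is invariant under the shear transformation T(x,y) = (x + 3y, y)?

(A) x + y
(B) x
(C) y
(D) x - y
C

Under the shear T(x,y) = (x + 3y, y):
Substitute the transformed coordinates into each option and compare with the original:
(A) x + y  ->  (x + 3y) + (y) = x + 4y   [differs from x + y: not invariant]
(B) x  ->  (x + 3y) = x + 3y   [differs from x: not invariant]
(C) y  ->  (y) = y   [equals y: invariant]
(D) x - y  ->  (x + 3y) - (y) = x + 2y   [differs from x - y: not invariant]

Only option (C), y, is unchanged by the transformation.
A horizontal shear moves points parallel to the x-axis, so the y-coordinate (and any function of y alone) is unchanged.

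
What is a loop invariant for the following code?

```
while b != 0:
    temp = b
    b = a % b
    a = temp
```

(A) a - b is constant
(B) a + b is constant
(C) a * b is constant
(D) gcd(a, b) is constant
D

A loop invariant must hold before the first iteration and be re-established by every execution of the body.

(D) gcd(a, b) is constant: One iteration replaces (a, b) by (b, a mod b). Since a mod b = a - q*b for an integer q, any common divisor of a and b divides b and a mod b, and conversely; hence gcd(b, a mod b) = gcd(a, b). For instance (39, 10) -> (10, 9) keeps gcd = 1. At exit b = 0 and a = gcd of the original inputs.

The other options fail:
(A) a - b is constant: e.g. (a, b) = (39, 10) -> (10, 9): the difference goes from 29 to 1.
(B) a + b is constant: e.g. (a, b) = (39, 10) -> (10, 9): the sum goes from 49 to 19.
(C) a * b is constant: e.g. (a, b) = (39, 10) -> (10, 9): the product goes from 390 to 90.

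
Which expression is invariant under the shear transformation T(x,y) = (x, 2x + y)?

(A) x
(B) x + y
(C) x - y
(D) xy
A

Under the shear T(x,y) = (x, 2x + y):
Substitute the transformed coordinates into each option and compare with the original:
(A) x  ->  (x) = x   [equals x: invariant]
(B) x + y  ->  (x) + (2x + y) = 3x + y   [differs from x + y: not invariant]
(C) x - y  ->  (x) - (2x + y) = -x - y   [differs from x - y: not invariant]
(D) xy  ->  (x)(2x + y) = 2x^2 + xy   [differs from xy: not invariant]

Only option (A), x, is unchanged by the transformation.
A vertical shear moves points parallel to the y-axis, so the x-coordinate (and any function of x alone) is unchanged.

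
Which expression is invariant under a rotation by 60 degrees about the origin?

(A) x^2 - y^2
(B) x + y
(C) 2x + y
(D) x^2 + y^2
D

A rotation by 60 degrees sends (x, y) to (x/2 - sqrt(3)y/2, sqrt(3)x/2 + y/2).
Substitute the transformed coordinates into each option and compare with the original:
(A) x^2 - y^2  ->  (x/2 - sqrt(3)y/2)^2 - (sqrt(3)x/2 + y/2)^2 = -x^2/2 - sqrt(3)xy + y^2/2   [differs from x^2 - y^2: not invariant]
(B) x + y  ->  (x/2 - sqrt(3)y/2) + (sqrt(3)x/2 + y/2) = x/2 + sqrt(3)x/2 - sqrt(3)y/2 + y/2   [differs from x + y: not invariant]
(C) 2x + y  ->  2(x/2 - sqrt(3)y/2) + (sqrt(3)x/2 + y/2) = sqrt(3)x/2 + x - sqrt(3)y + y/2   [differs from 2x + y: not invariant]
(D) x^2 + y^2  ->  (x/2 - sqrt(3)y/2)^2 + (sqrt(3)x/2 + y/2)^2 = x^2 + y^2   [equals x^2 + y^2: invariant]

Only option (D), x^2 + y^2, is unchanged by the transformation.
Geometrically, x^2 + y^2 is the squared distance from the origin, which every rotation about the origin preserves.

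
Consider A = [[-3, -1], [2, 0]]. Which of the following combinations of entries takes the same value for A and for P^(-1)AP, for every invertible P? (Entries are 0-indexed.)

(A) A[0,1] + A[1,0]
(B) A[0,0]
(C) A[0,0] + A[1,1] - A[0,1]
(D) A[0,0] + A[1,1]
D

A[0,0] + A[1,1] is the trace of A. By the cyclic property of the trace, tr(P^(-1)AP) = tr(APP^(-1)) = tr(A), so it is the same for every matrix similar to A.

The other combinations are not similarity invariants. For example, take P = [[1, -1], [0, 1]] (det P = 1), so P^(-1) = [[1, 1], [0, 1]] and
B = P^(-1)AP = [[-1, 0], [2, -2]].
Evaluating each option on A and on B:
(A) A[0,1] + A[1,0]: 1 for A, 2 for B -> changes
(B) A[0,0]: -3 for A, -1 for B -> changes
(C) A[0,0] + A[1,1] - A[0,1]: -2 for A, -3 for B -> changes
(D) A[0,0] + A[1,1]: -3 for A, -3 for B -> unchanged

Only (D) A[0,0] + A[1,1] = -3 survives (and it does so for every P, not just this one), so it is the invariant.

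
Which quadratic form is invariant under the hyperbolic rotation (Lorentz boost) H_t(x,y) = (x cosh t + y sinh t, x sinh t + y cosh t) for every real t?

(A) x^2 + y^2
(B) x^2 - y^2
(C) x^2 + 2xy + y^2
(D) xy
B

Write x' = x cosh t + y sinh t, y' = x sinh t + y cosh t and substitute into each option:
(A) x^2 + y^2: (x cosh t + y sinh t)^2 + (x sinh t + y cosh t)^2 = (x^2 + y^2)(cosh^2 t + sinh^2 t) + 4xy sinh t cosh t = (x^2 + y^2) cosh 2t + 2xy sinh 2t   [not invariant for t != 0]
(B) x^2 - y^2: (x cosh t + y sinh t)^2 - (x sinh t + y cosh t)^2 = x^2(cosh^2 t - sinh^2 t) + 2xy(cosh t sinh t - sinh t cosh t) + y^2(sinh^2 t - cosh^2 t) = x^2 - y^2   [invariant, using cosh^2 t - sinh^2 t = 1]
(C) x^2 + 2xy + y^2: (x' + y')^2 with x' + y' = (x + y)(cosh t + sinh t) = (x + y)e^t, so it becomes (x + y)^2 e^(2t)   [not invariant for t != 0]
(D) xy: (x cosh t + y sinh t)(x sinh t + y cosh t) = xy(cosh^2 t + sinh^2 t) + (x^2 + y^2) sinh t cosh t = xy cosh 2t + (x^2 + y^2)(sinh 2t)/2   [not invariant for t != 0]

Only (B) x^2 - y^2 is unchanged; it is the Minkowski form preserved by Lorentz boosts, just as x^2 + y^2 is preserved by ordinary rotations.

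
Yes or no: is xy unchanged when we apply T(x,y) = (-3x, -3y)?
No

Substitute T(x,y) = (-3x, -3y) into the expression and compare with the original.

Original: xy
After applying T: (-3x)(-3y) = 9xy

This differs from the original xy (difference: 8xy), so the expression is NOT invariant.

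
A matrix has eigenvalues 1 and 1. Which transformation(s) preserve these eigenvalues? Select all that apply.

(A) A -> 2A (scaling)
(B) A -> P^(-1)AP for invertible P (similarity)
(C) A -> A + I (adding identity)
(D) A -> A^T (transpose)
B and D

Eigenvalues are preserved by:
1. Similarity transformations: A -> P^(-1)AP (same characteristic polynomial)
2. Transpose: A^T has the same eigenvalues as A

Eigenvalues are NOT preserved by:
- Adding identity: eigenvalues become 1+1, 1+1
- Scaling: eigenvalues become 2, 2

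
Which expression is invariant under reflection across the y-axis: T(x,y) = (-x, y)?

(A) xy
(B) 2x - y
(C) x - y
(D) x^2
D

The map is reflection across the y-axis: T(x,y) = (-x, y).
Substitute the transformed coordinates into each option and compare with the original:
(A) xy  ->  (-x)(y) = -xy   [differs from xy: not invariant]
(B) 2x - y  ->  2(-x) - (y) = -2x - y   [differs from 2x - y: not invariant]
(C) x - y  ->  (-x) - (y) = -x - y   [differs from x - y: not invariant]
(D) x^2  ->  (-x)^2 = x^2   [equals x^2: invariant]

Only option (D), x^2, is unchanged by the transformation.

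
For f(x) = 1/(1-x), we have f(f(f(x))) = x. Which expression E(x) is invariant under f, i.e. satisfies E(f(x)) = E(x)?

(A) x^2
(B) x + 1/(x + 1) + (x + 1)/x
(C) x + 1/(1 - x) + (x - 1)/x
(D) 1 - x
C

Replace x by f(x) = 1/(1 - x) in each option and simplify. As a quick numerical cross-check, also compare E(4) with E(f(4)) = E(-1/3).

(A) x^2  ->  (1/(1 - x))^2 = (x - 1)^(-2); check: E(4) = 16 but E(-1/3) = 1/9.   [not invariant]
(B) x + 1/(x + 1) + (x + 1)/x  ->  (1/(1 - x)) + 1/((1/(1 - x)) + 1) + ((1/(1 - x)) + 1)/(1/(1 - x)) = (-x^3 + 6x^2 - 11x + 7)/(x^2 - 3x + 2); check: E(4) = 109/20 but E(-1/3) = -5/6.   [not invariant]
(C) x + 1/(1 - x) + (x - 1)/x  ->  (1/(1 - x)) + 1/(1 - (1/(1 - x))) + ((1/(1 - x)) - 1)/(1/(1 - x)), which simplifies back to x + 1/(1 - x) + (x - 1)/x; check: E(4) = 53/12, E(-1/3) = 53/12.   [invariant]
(D) 1 - x  ->  1 - (1/(1 - x)) = x/(x - 1); check: E(4) = -3 but E(-1/3) = 4/3.   [not invariant]

Only (C) is unchanged. Indeed f(f(x)) = 1/(1 - 1/(1-x)) = (1-x)/(-x) = (x-1)/x, so E(x) = x + f(x) + f(f(x)) is the sum over the whole 3-cycle; applying f just permutes the three terms cyclically (x -> f(x) -> f(f(x)) -> x), leaving the sum unchanged.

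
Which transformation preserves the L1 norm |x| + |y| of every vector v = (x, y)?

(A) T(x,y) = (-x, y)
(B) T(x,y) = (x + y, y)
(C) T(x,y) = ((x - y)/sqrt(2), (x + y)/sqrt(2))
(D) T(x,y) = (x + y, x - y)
A

A transformation preserves a norm if ||T(v)|| = ||v|| for every v; a single vector where the norm changes rules an option out.

(A) T(x,y) = (-x, y): preserves the norm -- it only permutes the coordinates and/or flips signs, which leaves |x| + |y| unchanged.
(B) T(x,y) = (x + y, y): v = (0, 1) has norm |0| + |1| = 1, but T(v) = (1, 1) has norm 2 -- not preserved.
(C) T(x,y) = ((x - y)/sqrt(2), (x + y)/sqrt(2)): v = (1, 0) has norm |1| + |0| = 1, but T(v) = (sqrt(2)/2, sqrt(2)/2) has norm sqrt(2) -- not preserved.
(D) T(x,y) = (x + y, x - y): v = (1, 0) has norm |1| + |0| = 1, but T(v) = (1, 1) has norm 2 -- not preserved.

Therefore the answer is (A).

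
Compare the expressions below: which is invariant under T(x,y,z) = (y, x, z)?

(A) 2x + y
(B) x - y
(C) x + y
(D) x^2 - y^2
C

Apply T(x,y,z) = (y, x, z) to each option, i.e. replace (x, y, z) by the transformed coordinates.
Substitute the transformed coordinates into each option and compare with the original:
(A) 2x + y  ->  2(y) + (x) = x + 2y   [differs from 2x + y: not invariant]
(B) x - y  ->  (y) - (x) = -x + y   [differs from x - y: not invariant]
(C) x + y  ->  (y) + (x) = x + y   [equals x + y: invariant]
(D) x^2 - y^2  ->  (y)^2 - (x)^2 = -x^2 + y^2   [differs from x^2 - y^2: not invariant]

Only option (C), x + y, is unchanged by the transformation.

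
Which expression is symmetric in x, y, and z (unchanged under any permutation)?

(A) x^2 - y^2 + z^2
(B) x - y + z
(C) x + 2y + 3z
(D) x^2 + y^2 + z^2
D

A symmetric expression is unchanged when the variables are permuted; here the transformation to test is the swap (x, y) -> (y, x).
A symmetric expression must survive every permutation; the single swap x <-> y already eliminates the distractors, and the keyed expression is also unchanged by x <-> z and y <-> z (each variable enters it in exactly the same way).
Substitute the transformed coordinates into each option and compare with the original:
(A) x^2 - y^2 + z^2  ->  (y)^2 - (x)^2 + z^2 = -x^2 + y^2 + z^2   [differs from x^2 - y^2 + z^2: not invariant]
(B) x - y + z  ->  (y) - (x) + z = -x + y + z   [differs from x - y + z: not invariant]
(C) x + 2y + 3z  ->  (y) + 2(x) + 3z = 2x + y + 3z   [differs from x + 2y + 3z: not invariant]
(D) x^2 + y^2 + z^2  ->  (y)^2 + (x)^2 + z^2 = x^2 + y^2 + z^2   [equals x^2 + y^2 + z^2: invariant]

Only option (D), x^2 + y^2 + z^2, is unchanged by the transformation.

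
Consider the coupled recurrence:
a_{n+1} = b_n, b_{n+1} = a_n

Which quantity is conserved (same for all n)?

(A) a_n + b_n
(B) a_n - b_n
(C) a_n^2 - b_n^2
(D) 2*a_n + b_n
A

Replace a_n by a_{n+1} = b_n and b_n by b_{n+1} = a_n in each option and simplify:
(A) a_n + b_n  ->  (b_n) + (a_n) = a_n + b_n   [conserved]
(B) a_n - b_n  ->  (b_n) - (a_n) = -a_n + b_n   [not conserved]
(C) a_n^2 - b_n^2  ->  (b_n)^2 - (a_n)^2 = -a_n^2 + b_n^2   [not conserved]
(D) 2*a_n + b_n  ->  2*(b_n) + (a_n) = a_n + 2*b_n   [not conserved]

Only (A) a_n + b_n returns to itself after one step, so it is the conserved quantity.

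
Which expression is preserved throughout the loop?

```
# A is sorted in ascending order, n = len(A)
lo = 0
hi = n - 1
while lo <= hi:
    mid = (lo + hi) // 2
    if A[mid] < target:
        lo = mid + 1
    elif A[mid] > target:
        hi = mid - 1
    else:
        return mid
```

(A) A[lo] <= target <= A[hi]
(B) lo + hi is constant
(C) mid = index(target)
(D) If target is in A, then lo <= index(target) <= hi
D

A loop invariant must hold before the first iteration and be re-established by every execution of the body.

(D) If target is in A, then lo <= index(target) <= hi: Before the loop [lo, hi] = [0, n-1] covers every index. When A[mid] < target, sortedness puts target strictly to the right of mid, so setting lo = mid + 1 keeps index(target) in [lo, hi]; symmetrically for hi = mid - 1. Hence 'if target is in A then lo <= index(target) <= hi' holds after every iteration, and when lo > hi it proves target is absent.

The other options fail:
(A) A[lo] <= target <= A[hi]: fails when target is not in A (e.g. target < A[0] already violates it before the loop), so it is not maintained in general.
(B) lo + hi is constant: each iteration moves exactly one of lo, hi, so lo + hi changes (e.g. 0 + (n-1) becomes (mid+1) + (n-1)).
(C) mid = index(target): mid is just the current probe; it equals index(target) only on the iteration that returns.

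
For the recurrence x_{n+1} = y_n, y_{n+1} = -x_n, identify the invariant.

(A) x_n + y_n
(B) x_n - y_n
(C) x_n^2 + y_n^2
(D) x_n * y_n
C

For the recurrence x_{n+1} = y_n, y_{n+1} = -x_n:

x_{n+1}^2 + y_{n+1}^2 = y_n^2 + (-x_n)^2 = x_n^2 + y_n^2
The sum of squares is conserved (like energy in a harmonic oscillator).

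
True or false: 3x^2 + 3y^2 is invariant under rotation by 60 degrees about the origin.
True

Applying rotation by 60 degrees: x' = x*cos(60 degrees) - y*sin(60 degrees) = x/2 - sqrt(3)y/2, y' = x*sin(60 degrees) + y*cos(60 degrees) = sqrt(3)x/2 + y/2

Substituting into 3x^2 + 3y^2:
3(x/2 - sqrt(3)y/2)^2 + 3(sqrt(3)x/2 + y/2)^2
= 3x^2 + 3y^2

This equals the original expression 3x^2 + 3y^2, so it IS invariant.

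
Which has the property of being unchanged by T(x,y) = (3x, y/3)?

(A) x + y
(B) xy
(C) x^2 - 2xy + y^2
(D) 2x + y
B

An expression E(x,y) is invariant under T if E(T(x,y)) = E(x,y). Here T(x,y) = (3x, y/3).
Substitute the transformed coordinates into each option and compare with the original:
(A) x + y  ->  (3x) + (y/3) = 3x + y/3   [differs from x + y: not invariant]
(B) xy  ->  (3x)(y/3) = xy   [equals xy: invariant]
(C) x^2 - 2xy + y^2  ->  (3x)^2 - 2(3x)(y/3) + (y/3)^2 = 9x^2 - 2xy + y^2/9   [differs from x^2 - 2xy + y^2: not invariant]
(D) 2x + y  ->  2(3x) + (y/3) = 6x + y/3   [differs from 2x + y: not invariant]

Only option (B), xy, is unchanged by the transformation.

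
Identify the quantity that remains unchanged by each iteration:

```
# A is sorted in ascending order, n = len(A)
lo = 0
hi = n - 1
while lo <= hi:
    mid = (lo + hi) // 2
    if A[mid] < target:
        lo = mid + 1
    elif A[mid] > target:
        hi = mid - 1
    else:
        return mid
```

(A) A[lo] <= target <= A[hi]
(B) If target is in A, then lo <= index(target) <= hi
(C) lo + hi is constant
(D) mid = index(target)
B

A loop invariant must hold before the first iteration and be re-established by every execution of the body.

(B) If target is in A, then lo <= index(target) <= hi: Before the loop [lo, hi] = [0, n-1] covers every index. When A[mid] < target, sortedness puts target strictly to the right of mid, so setting lo = mid + 1 keeps index(target) in [lo, hi]; symmetrically for hi = mid - 1. Hence 'if target is in A then lo <= index(target) <= hi' holds after every iteration, and when lo > hi it proves target is absent.

The other options fail:
(A) A[lo] <= target <= A[hi]: fails when target is not in A (e.g. target < A[0] already violates it before the loop), so it is not maintained in general.
(C) lo + hi is constant: each iteration moves exactly one of lo, hi, so lo + hi changes (e.g. 0 + (n-1) becomes (mid+1) + (n-1)).
(D) mid = index(target): mid is just the current probe; it equals index(target) only on the iteration that returns.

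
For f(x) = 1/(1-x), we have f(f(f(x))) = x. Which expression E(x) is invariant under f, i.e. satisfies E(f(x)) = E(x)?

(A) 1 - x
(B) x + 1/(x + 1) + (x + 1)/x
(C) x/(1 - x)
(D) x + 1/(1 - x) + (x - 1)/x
D

Replace x by f(x) = 1/(1 - x) in each option and simplify. As a quick numerical cross-check, also compare E(3) with E(f(3)) = E(-1/2).

(A) 1 - x  ->  1 - (1/(1 - x)) = x/(x - 1); check: E(3) = -2 but E(-1/2) = 3/2.   [not invariant]
(B) x + 1/(x + 1) + (x + 1)/x  ->  (1/(1 - x)) + 1/((1/(1 - x)) + 1) + ((1/(1 - x)) + 1)/(1/(1 - x)) = (-x^3 + 6x^2 - 11x + 7)/(x^2 - 3x + 2); check: E(3) = 55/12 but E(-1/2) = 1/2.   [not invariant]
(C) x/(1 - x)  ->  (1/(1 - x))/(1 - (1/(1 - x))) = -1/x; check: E(3) = -3/2 but E(-1/2) = -1/3.   [not invariant]
(D) x + 1/(1 - x) + (x - 1)/x  ->  (1/(1 - x)) + 1/(1 - (1/(1 - x))) + ((1/(1 - x)) - 1)/(1/(1 - x)), which simplifies back to x + 1/(1 - x) + (x - 1)/x; check: E(3) = 19/6, E(-1/2) = 19/6.   [invariant]

Only (D) is unchanged. Indeed f(f(x)) = 1/(1 - 1/(1-x)) = (1-x)/(-x) = (x-1)/x, so E(x) = x + f(x) + f(f(x)) is the sum over the whole 3-cycle; applying f just permutes the three terms cyclically (x -> f(x) -> f(f(x)) -> x), leaving the sum unchanged.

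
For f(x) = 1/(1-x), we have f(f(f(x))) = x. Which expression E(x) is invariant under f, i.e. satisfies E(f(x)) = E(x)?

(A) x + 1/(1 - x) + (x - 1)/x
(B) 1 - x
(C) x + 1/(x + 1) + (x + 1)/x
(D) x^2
A

Replace x by f(x) = 1/(1 - x) in each option and simplify. As a quick numerical cross-check, also compare E(4) with E(f(4)) = E(-1/3).

(A) x + 1/(1 - x) + (x - 1)/x  ->  (1/(1 - x)) + 1/(1 - (1/(1 - x))) + ((1/(1 - x)) - 1)/(1/(1 - x)), which simplifies back to x + 1/(1 - x) + (x - 1)/x; check: E(4) = 53/12, E(-1/3) = 53/12.   [invariant]
(B) 1 - x  ->  1 - (1/(1 - x)) = x/(x - 1); check: E(4) = -3 but E(-1/3) = 4/3.   [not invariant]
(C) x + 1/(x + 1) + (x + 1)/x  ->  (1/(1 - x)) + 1/((1/(1 - x)) + 1) + ((1/(1 - x)) + 1)/(1/(1 - x)) = (-x^3 + 6x^2 - 11x + 7)/(x^2 - 3x + 2); check: E(4) = 109/20 but E(-1/3) = -5/6.   [not invariant]
(D) x^2  ->  (1/(1 - x))^2 = (x - 1)^(-2); check: E(4) = 16 but E(-1/3) = 1/9.   [not invariant]

Only (A) is unchanged. Indeed f(f(x)) = 1/(1 - 1/(1-x)) = (1-x)/(-x) = (x-1)/x, so E(x) = x + f(x) + f(f(x)) is the sum over the whole 3-cycle; applying f just permutes the three terms cyclically (x -> f(x) -> f(f(x)) -> x), leaving the sum unchanged.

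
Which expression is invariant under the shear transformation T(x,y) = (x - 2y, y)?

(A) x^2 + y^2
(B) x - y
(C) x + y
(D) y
D

Under the shear T(x,y) = (x - 2y, y):
Substitute the transformed coordinates into each option and compare with the original:
(A) x^2 + y^2  ->  (x - 2y)^2 + (y)^2 = x^2 - 4xy + 5y^2   [differs from x^2 + y^2: not invariant]
(B) x - y  ->  (x - 2y) - (y) = x - 3y   [differs from x - y: not invariant]
(C) x + y  ->  (x - 2y) + (y) = x - y   [differs from x + y: not invariant]
(D) y  ->  (y) = y   [equals y: invariant]

Only option (D), y, is unchanged by the transformation.
A horizontal shear moves points parallel to the x-axis, so the y-coordinate (and any function of y alone) is unchanged.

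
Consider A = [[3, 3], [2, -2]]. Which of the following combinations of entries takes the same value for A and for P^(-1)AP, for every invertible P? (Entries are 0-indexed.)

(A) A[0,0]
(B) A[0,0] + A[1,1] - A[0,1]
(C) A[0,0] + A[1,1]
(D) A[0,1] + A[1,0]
C

A[0,0] + A[1,1] is the trace of A. By the cyclic property of the trace, tr(P^(-1)AP) = tr(APP^(-1)) = tr(A), so it is the same for every matrix similar to A.

The other combinations are not similarity invariants. For example, take P = [[2, 1], [1, 1]] (det P = 1), so P^(-1) = [[1, -1], [-1, 2]] and
B = P^(-1)AP = [[7, 6], [-5, -6]].
Evaluating each option on A and on B:
(A) A[0,0]: 3 for A, 7 for B -> changes
(B) A[0,0] + A[1,1] - A[0,1]: -2 for A, -5 for B -> changes
(C) A[0,0] + A[1,1]: 1 for A, 1 for B -> unchanged
(D) A[0,1] + A[1,0]: 5 for A, 1 for B -> changes

Only (C) A[0,0] + A[1,1] = 1 survives (and it does so for every P, not just this one), so it is the invariant.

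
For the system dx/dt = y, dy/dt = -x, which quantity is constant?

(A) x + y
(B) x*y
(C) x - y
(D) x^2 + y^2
D

A first integral I satisfies dI/dt = 0 along every solution. Differentiate each option and use the equation of motion:
(A) d/dt[x + y] = y + (-x) = y - x, not identically 0
(B) d/dt[x*y] = (dx/dt)y + x(dy/dt) = y^2 - x^2, not identically 0
(C) d/dt[x - y] = y - (-x) = x + y, not identically 0
(D) d/dt[x^2 + y^2] = 2x*dx/dt + 2y*dy/dt = 2x*y + 2y*(-x) = 0

Only (D) has zero time-derivative. So x^2 + y^2 (the squared radius; trajectories are circles) is the conserved quantity.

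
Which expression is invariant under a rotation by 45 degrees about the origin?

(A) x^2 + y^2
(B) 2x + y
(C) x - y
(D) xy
A

A rotation by 45 degrees sends (x, y) to (sqrt(2)x/2 - sqrt(2)y/2, sqrt(2)x/2 + sqrt(2)y/2).
Substitute the transformed coordinates into each option and compare with the original:
(A) x^2 + y^2  ->  (sqrt(2)x/2 - sqrt(2)y/2)^2 + (sqrt(2)x/2 + sqrt(2)y/2)^2 = x^2 + y^2   [equals x^2 + y^2: invariant]
(B) 2x + y  ->  2(sqrt(2)x/2 - sqrt(2)y/2) + (sqrt(2)x/2 + sqrt(2)y/2) = 3sqrt(2)x/2 - sqrt(2)y/2   [differs from 2x + y: not invariant]
(C) x - y  ->  (sqrt(2)x/2 - sqrt(2)y/2) - (sqrt(2)x/2 + sqrt(2)y/2) = -sqrt(2)y   [differs from x - y: not invariant]
(D) xy  ->  (sqrt(2)x/2 - sqrt(2)y/2)(sqrt(2)x/2 + sqrt(2)y/2) = x^2/2 - y^2/2   [differs from xy: not invariant]

Only option (A), x^2 + y^2, is unchanged by the transformation.
Geometrically, x^2 + y^2 is the squared distance from the origin, which every rotation about the origin preserves.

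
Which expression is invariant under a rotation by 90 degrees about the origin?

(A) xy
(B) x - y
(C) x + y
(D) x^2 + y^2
D

A rotation by 90 degrees sends (x, y) to (-y, x).
Substitute the transformed coordinates into each option and compare with the original:
(A) xy  ->  (-y)(x) = -xy   [differs from xy: not invariant]
(B) x - y  ->  (-y) - (x) = -x - y   [differs from x - y: not invariant]
(C) x + y  ->  (-y) + (x) = x - y   [differs from x + y: not invariant]
(D) x^2 + y^2  ->  (-y)^2 + (x)^2 = x^2 + y^2   [equals x^2 + y^2: invariant]

Only option (D), x^2 + y^2, is unchanged by the transformation.
Geometrically, x^2 + y^2 is the squared distance from the origin, which every rotation about the origin preserves.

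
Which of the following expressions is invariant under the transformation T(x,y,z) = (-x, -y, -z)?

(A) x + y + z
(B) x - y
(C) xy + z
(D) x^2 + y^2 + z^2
D

Apply T(x,y,z) = (-x, -y, -z) to each option, i.e. replace (x, y, z) by the transformed coordinates.
Substitute the transformed coordinates into each option and compare with the original:
(A) x + y + z  ->  (-x) + (-y) + (-z) = -x - y - z   [differs from x + y + z: not invariant]
(B) x - y  ->  (-x) - (-y) = -x + y   [differs from x - y: not invariant]
(C) xy + z  ->  (-x)(-y) + (-z) = xy - z   [differs from xy + z: not invariant]
(D) x^2 + y^2 + z^2  ->  (-x)^2 + (-y)^2 + (-z)^2 = x^2 + y^2 + z^2   [equals x^2 + y^2 + z^2: invariant]

Only option (D), x^2 + y^2 + z^2, is unchanged by the transformation.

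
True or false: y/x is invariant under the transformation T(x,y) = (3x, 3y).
True

Substitute T(x,y) = (3x, 3y) into the expression and compare with the original.

Original: y/x
After applying T: (3y)/(3x) = y/x

This is identical to the original y/x, so the expression is invariant.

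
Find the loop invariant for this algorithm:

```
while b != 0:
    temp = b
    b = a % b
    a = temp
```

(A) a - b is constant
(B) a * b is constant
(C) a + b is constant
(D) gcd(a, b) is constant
D

A loop invariant must hold before the first iteration and be re-established by every execution of the body.

(D) gcd(a, b) is constant: One iteration replaces (a, b) by (b, a mod b). Since a mod b = a - q*b for an integer q, any common divisor of a and b divides b and a mod b, and conversely; hence gcd(b, a mod b) = gcd(a, b). For instance (18, 5) -> (5, 3) keeps gcd = 1. At exit b = 0 and a = gcd of the original inputs.

The other options fail:
(A) a - b is constant: e.g. (a, b) = (18, 5) -> (5, 3): the difference goes from 13 to 2.
(B) a * b is constant: e.g. (a, b) = (18, 5) -> (5, 3): the product goes from 90 to 15.
(C) a + b is constant: e.g. (a, b) = (18, 5) -> (5, 3): the sum goes from 23 to 8.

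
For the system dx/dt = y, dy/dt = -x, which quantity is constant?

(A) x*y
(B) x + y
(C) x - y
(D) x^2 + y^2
D

A first integral I satisfies dI/dt = 0 along every solution. Differentiate each option and use the equation of motion:
(A) d/dt[x*y] = (dx/dt)y + x(dy/dt) = y^2 - x^2, not identically 0
(B) d/dt[x + y] = y + (-x) = y - x, not identically 0
(C) d/dt[x - y] = y - (-x) = x + y, not identically 0
(D) d/dt[x^2 + y^2] = 2x*dx/dt + 2y*dy/dt = 2x*y + 2y*(-x) = 0

Only (D) has zero time-derivative. So x^2 + y^2 (the squared radius; trajectories are circles) is the conserved quantity.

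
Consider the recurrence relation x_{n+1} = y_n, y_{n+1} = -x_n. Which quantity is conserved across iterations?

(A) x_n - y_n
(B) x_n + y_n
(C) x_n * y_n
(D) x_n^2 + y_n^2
D

For the recurrence x_{n+1} = y_n, y_{n+1} = -x_n:

x_{n+1}^2 + y_{n+1}^2 = y_n^2 + (-x_n)^2 = x_n^2 + y_n^2
The sum of squares is conserved (like energy in a harmonic oscillator).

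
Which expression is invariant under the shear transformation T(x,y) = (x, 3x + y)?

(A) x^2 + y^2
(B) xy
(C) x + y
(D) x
D

Under the shear T(x,y) = (x, 3x + y):
Substitute the transformed coordinates into each option and compare with the original:
(A) x^2 + y^2  ->  (x)^2 + (3x + y)^2 = 10x^2 + 6xy + y^2   [differs from x^2 + y^2: not invariant]
(B) xy  ->  (x)(3x + y) = 3x^2 + xy   [differs from xy: not invariant]
(C) x + y  ->  (x) + (3x + y) = 4x + y   [differs from x + y: not invariant]
(D) x  ->  (x) = x   [equals x: invariant]

Only option (D), x, is unchanged by the transformation.
A vertical shear moves points parallel to the y-axis, so the x-coordinate (and any function of x alone) is unchanged.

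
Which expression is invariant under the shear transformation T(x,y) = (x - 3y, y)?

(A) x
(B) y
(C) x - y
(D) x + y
B

Under the shear T(x,y) = (x - 3y, y):
Substitute the transformed coordinates into each option and compare with the original:
(A) x  ->  (x - 3y) = x - 3y   [differs from x: not invariant]
(B) y  ->  (y) = y   [equals y: invariant]
(C) x - y  ->  (x - 3y) - (y) = x - 4y   [differs from x - y: not invariant]
(D) x + y  ->  (x - 3y) + (y) = x - 2y   [differs from x + y: not invariant]

Only option (B), y, is unchanged by the transformation.
A horizontal shear moves points parallel to the x-axis, so the y-coordinate (and any function of y alone) is unchanged.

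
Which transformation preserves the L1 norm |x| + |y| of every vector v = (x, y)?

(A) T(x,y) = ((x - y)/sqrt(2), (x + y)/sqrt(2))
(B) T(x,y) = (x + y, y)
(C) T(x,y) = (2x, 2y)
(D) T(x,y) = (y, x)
D

A transformation preserves a norm if ||T(v)|| = ||v|| for every v; a single vector where the norm changes rules an option out.

(A) T(x,y) = ((x - y)/sqrt(2), (x + y)/sqrt(2)): v = (1, 0) has norm |1| + |0| = 1, but T(v) = (sqrt(2)/2, sqrt(2)/2) has norm sqrt(2) -- not preserved.
(B) T(x,y) = (x + y, y): v = (0, 1) has norm |0| + |1| = 1, but T(v) = (1, 1) has norm 2 -- not preserved.
(C) T(x,y) = (2x, 2y): v = (1, 0) has norm |1| + |0| = 1, but T(v) = (2, 0) has norm 2 -- not preserved.
(D) T(x,y) = (y, x): preserves the norm -- it only permutes the coordinates and/or flips signs, which leaves |x| + |y| unchanged.

Therefore the answer is (D).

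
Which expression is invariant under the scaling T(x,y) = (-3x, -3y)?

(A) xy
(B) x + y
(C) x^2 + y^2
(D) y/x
D

Under the uniform scaling T(x,y) = (-3x, -3y):
Substitute the transformed coordinates into each option and compare with the original:
(A) xy  ->  (-3x)(-3y) = 9xy   [differs from xy: not invariant]
(B) x + y  ->  (-3x) + (-3y) = -3x - 3y   [differs from x + y: not invariant]
(C) x^2 + y^2  ->  (-3x)^2 + (-3y)^2 = 9x^2 + 9y^2   [differs from x^2 + y^2: not invariant]
(D) y/x  ->  (-3y)/(-3x) = y/x   [equals y/x: invariant]

Only option (D), y/x, is unchanged by the transformation.
The common factor -3 cancels in a ratio of coordinates, while sums, products and sums of squares pick up factors of -3 or 9.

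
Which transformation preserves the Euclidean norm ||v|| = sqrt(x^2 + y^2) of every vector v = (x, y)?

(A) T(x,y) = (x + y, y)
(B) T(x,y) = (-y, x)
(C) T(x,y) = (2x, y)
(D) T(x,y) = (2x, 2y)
B

A transformation preserves a norm if ||T(v)|| = ||v|| for every v; a single vector where the norm changes rules an option out.

(A) T(x,y) = (x + y, y): v = (0, 1) has norm sqrt((0)^2 + (1)^2) = 1, but T(v) = (1, 1) has norm sqrt(2) -- not preserved.
(B) T(x,y) = (-y, x): preserves the norm -- it is an orthogonal map (a rotation/reflection), and (-y)^2 + (x)^2 simplifies to x^2 + y^2.
(C) T(x,y) = (2x, y): v = (1, 0) has norm sqrt((1)^2 + (0)^2) = 1, but T(v) = (2, 0) has norm 2 -- not preserved.
(D) T(x,y) = (2x, 2y): v = (1, 0) has norm sqrt((1)^2 + (0)^2) = 1, but T(v) = (2, 0) has norm 2 -- not preserved.

Therefore the answer is (B).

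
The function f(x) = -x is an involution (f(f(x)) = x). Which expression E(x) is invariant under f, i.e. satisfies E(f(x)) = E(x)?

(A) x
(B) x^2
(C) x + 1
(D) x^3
B

Replace x by f(x) = -x in each option and simplify. As a quick numerical cross-check, also compare E(3) with E(f(3)) = E(-3).

(A) x  ->  (-x) = -x; check: E(3) = 3 but E(-3) = -3.   [not invariant]
(B) x^2  ->  (-x)^2, which simplifies back to x^2; check: E(3) = 9, E(-3) = 9.   [invariant]
(C) x + 1  ->  (-x) + 1 = 1 - x; check: E(3) = 4 but E(-3) = -2.   [not invariant]
(D) x^3  ->  (-x)^3 = -x^3; check: E(3) = 27 but E(-3) = -27.   [not invariant]

Only (B) is unchanged. E is symmetric under swapping x with f(x) = -x, which is exactly what an involution does.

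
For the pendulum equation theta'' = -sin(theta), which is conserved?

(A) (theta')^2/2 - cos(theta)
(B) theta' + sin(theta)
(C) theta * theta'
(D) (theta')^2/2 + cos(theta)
A

A first integral I satisfies dI/dt = 0 along every solution. Differentiate each option and use the equation of motion:
(A) d/dt[(theta')^2/2 - cos(theta)] = theta' theta'' + sin(theta) theta' = theta'(-sin(theta)) + theta' sin(theta) = 0
(B) d/dt[theta' + sin(theta)] = theta'' + cos(theta) theta' = -sin(theta) + theta' cos(theta), not identically 0
(C) d/dt[theta * theta'] = (theta')^2 + theta theta'' = (theta')^2 - theta sin(theta), not identically 0
(D) d/dt[(theta')^2/2 + cos(theta)] = theta' theta'' - sin(theta) theta' = -2 theta' sin(theta), not identically 0

Only (A) has zero time-derivative. This is the total energy: kinetic (theta')^2/2 plus potential -cos(theta).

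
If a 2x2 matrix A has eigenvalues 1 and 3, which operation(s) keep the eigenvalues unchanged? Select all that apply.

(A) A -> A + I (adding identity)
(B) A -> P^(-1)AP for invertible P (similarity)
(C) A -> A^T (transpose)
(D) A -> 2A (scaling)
B and C

Eigenvalues are preserved by:
1. Similarity transformations: A -> P^(-1)AP (same characteristic polynomial)
2. Transpose: A^T has the same eigenvalues as A

Eigenvalues are NOT preserved by:
- Adding identity: eigenvalues become 1+1, 3+1
- Scaling: eigenvalues become 2, 6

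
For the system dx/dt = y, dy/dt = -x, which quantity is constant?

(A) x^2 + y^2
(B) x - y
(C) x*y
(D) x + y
A

A first integral I satisfies dI/dt = 0 along every solution. Differentiate each option and use the equation of motion:
(A) d/dt[x^2 + y^2] = 2x*dx/dt + 2y*dy/dt = 2x*y + 2y*(-x) = 0
(B) d/dt[x - y] = y - (-x) = x + y, not identically 0
(C) d/dt[x*y] = (dx/dt)y + x(dy/dt) = y^2 - x^2, not identically 0
(D) d/dt[x + y] = y + (-x) = y - x, not identically 0

Only (A) has zero time-derivative. So x^2 + y^2 (the squared radius; trajectories are circles) is the conserved quantity.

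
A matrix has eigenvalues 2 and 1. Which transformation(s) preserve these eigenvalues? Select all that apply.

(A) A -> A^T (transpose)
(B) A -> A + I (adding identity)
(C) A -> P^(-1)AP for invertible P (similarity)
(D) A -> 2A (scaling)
A and C

Eigenvalues are preserved by:
1. Similarity transformations: A -> P^(-1)AP (same characteristic polynomial)
2. Transpose: A^T has the same eigenvalues as A

Eigenvalues are NOT preserved by:
- Adding identity: eigenvalues become 2+1, 1+1
- Scaling: eigenvalues become 4, 2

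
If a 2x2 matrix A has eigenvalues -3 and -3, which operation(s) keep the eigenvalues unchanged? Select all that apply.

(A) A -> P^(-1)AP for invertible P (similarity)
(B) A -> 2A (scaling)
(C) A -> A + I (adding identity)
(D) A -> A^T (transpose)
A and D

Eigenvalues are preserved by:
1. Similarity transformations: A -> P^(-1)AP (same characteristic polynomial)
2. Transpose: A^T has the same eigenvalues as A

Eigenvalues are NOT preserved by:
- Adding identity: eigenvalues become -3+1, -3+1
- Scaling: eigenvalues become -6, -6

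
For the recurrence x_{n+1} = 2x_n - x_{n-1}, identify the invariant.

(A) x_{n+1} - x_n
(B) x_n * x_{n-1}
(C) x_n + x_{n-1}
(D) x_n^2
A

For the recurrence x_{n+1} = 2x_n - x_{n-1}:

If x_{n+1} = 2x_n - x_{n-1}, then:
x_{n+1} - x_n = x_n - x_{n-1}
The first difference is constant throughout the sequence.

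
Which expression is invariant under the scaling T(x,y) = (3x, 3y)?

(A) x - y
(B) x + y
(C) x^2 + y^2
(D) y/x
D

Under the uniform scaling T(x,y) = (3x, 3y):
Substitute the transformed coordinates into each option and compare with the original:
(A) x - y  ->  (3x) - (3y) = 3x - 3y   [differs from x - y: not invariant]
(B) x + y  ->  (3x) + (3y) = 3x + 3y   [differs from x + y: not invariant]
(C) x^2 + y^2  ->  (3x)^2 + (3y)^2 = 9x^2 + 9y^2   [differs from x^2 + y^2: not invariant]
(D) y/x  ->  (3y)/(3x) = y/x   [equals y/x: invariant]

Only option (D), y/x, is unchanged by the transformation.
The common factor 3 cancels in a ratio of coordinates, while sums, products and sums of squares pick up factors of 3 or 9.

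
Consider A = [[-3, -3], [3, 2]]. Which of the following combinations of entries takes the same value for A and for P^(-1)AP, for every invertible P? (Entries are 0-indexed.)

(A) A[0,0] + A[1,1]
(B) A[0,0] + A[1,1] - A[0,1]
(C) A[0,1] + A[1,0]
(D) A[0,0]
A

A[0,0] + A[1,1] is the trace of A. By the cyclic property of the trace, tr(P^(-1)AP) = tr(APP^(-1)) = tr(A), so it is the same for every matrix similar to A.

The other combinations are not similarity invariants. For example, take P = [[2, 1], [1, 1]] (det P = 1), so P^(-1) = [[1, -1], [-1, 2]] and
B = P^(-1)AP = [[-17, -11], [25, 16]].
Evaluating each option on A and on B:
(A) A[0,0] + A[1,1]: -1 for A, -1 for B -> unchanged
(B) A[0,0] + A[1,1] - A[0,1]: 2 for A, 10 for B -> changes
(C) A[0,1] + A[1,0]: 0 for A, 14 for B -> changes
(D) A[0,0]: -3 for A, -17 for B -> changes

Only (A) A[0,0] + A[1,1] = -1 survives (and it does so for every P, not just this one), so it is the invariant.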